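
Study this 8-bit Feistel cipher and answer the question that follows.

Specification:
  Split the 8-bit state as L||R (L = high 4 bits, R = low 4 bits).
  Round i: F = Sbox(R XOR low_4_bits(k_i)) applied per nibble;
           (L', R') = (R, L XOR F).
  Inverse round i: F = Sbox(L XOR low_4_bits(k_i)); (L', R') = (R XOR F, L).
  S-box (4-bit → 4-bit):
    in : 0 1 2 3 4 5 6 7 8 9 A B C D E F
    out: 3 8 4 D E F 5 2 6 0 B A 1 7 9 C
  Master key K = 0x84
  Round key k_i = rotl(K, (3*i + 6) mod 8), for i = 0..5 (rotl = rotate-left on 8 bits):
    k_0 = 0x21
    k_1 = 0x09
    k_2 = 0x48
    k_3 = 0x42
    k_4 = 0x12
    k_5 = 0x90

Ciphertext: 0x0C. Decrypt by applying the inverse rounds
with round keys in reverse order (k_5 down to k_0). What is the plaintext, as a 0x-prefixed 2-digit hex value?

0x36

s_0 = ciphertext = 0x0C
s_1 = InvRound(s_0, k_5) = 0xF0
s_2 = InvRound(s_1, k_4) = 0x7F
s_3 = InvRound(s_2, k_3) = 0x07
s_4 = InvRound(s_3, k_2) = 0x10
s_5 = InvRound(s_4, k_1) = 0x61
s_6 = InvRound(s_5, k_0) = 0x36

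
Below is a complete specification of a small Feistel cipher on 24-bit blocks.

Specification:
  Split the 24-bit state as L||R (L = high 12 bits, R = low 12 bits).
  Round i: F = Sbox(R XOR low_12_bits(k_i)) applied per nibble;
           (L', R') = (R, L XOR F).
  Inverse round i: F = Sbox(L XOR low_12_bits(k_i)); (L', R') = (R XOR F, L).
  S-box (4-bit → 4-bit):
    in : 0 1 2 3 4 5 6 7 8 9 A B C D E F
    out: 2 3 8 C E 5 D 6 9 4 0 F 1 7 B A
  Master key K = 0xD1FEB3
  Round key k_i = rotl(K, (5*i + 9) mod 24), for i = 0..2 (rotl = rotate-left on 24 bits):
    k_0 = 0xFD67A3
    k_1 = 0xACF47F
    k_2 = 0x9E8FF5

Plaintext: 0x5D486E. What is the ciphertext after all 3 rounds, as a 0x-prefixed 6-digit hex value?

s_0 = plaintext = 0x5D486E
s_1 = Round(s_0, k_0) = 0x86EFC3
s_2 = Round(s_1, k_1) = 0xFC379F
s_3 = Round(s_2, k_2) = 0x79F613

0x79F613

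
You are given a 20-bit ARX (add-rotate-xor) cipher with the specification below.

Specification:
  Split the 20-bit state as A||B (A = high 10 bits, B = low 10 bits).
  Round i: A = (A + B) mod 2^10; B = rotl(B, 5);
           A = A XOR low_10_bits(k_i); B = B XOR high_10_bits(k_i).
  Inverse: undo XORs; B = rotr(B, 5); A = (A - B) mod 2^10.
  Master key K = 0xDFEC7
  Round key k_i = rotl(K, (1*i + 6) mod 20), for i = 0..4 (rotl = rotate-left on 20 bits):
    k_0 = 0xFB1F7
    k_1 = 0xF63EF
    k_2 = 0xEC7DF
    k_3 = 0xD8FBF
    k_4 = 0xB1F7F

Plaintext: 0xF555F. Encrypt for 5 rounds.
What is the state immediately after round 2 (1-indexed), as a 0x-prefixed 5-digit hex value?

s_0 = plaintext = 0xF555F
s_1 = Round(s_0, k_0) = 0x30C06
s_2 = Round(s_1, k_1) = 0xC9B18
s_3 = Round(s_2, k_2) = 0x784A9
s_4 = Round(s_3, k_3) = 0x4D646
s_5 = Round(s_4, k_4) = 0x01215

0xC9B18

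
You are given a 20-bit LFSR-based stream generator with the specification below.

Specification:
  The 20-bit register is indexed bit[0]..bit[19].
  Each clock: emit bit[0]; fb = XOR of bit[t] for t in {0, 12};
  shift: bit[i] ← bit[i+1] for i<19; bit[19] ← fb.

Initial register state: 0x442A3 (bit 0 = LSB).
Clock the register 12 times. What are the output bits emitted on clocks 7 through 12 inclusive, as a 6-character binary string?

reg_0 = 0x442A3
clock 1: out=1, reg = 0xA2151
clock 2: out=1, reg = 0xD10A8
clock 3: out=0, reg = 0xE8854
clock 4: out=0, reg = 0x7442A
clock 5: out=0, reg = 0x3A215
clock 6: out=1, reg = 0x9D10A
clock 7: out=0, reg = 0xCE885
clock 8: out=1, reg = 0xE7442
clock 9: out=0, reg = 0xF3A21
clock 10: out=1, reg = 0x79D10
clock 11: out=0, reg = 0xBCE88
clock 12: out=0, reg = 0x5E744

010100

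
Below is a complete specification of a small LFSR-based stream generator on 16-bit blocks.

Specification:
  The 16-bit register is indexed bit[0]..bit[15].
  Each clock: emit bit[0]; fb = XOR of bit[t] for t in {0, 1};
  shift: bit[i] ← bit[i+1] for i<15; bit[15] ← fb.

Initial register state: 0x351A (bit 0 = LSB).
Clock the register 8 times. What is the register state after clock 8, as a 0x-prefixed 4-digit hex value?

reg_0 = 0x351A
clock 1: out=0, reg = 0x9A8D
clock 2: out=1, reg = 0xCD46
clock 3: out=0, reg = 0xE6A3
clock 4: out=1, reg = 0x7351
clock 5: out=1, reg = 0xB9A8
clock 6: out=0, reg = 0x5CD4
clock 7: out=0, reg = 0x2E6A
clock 8: out=0, reg = 0x9735

0x9735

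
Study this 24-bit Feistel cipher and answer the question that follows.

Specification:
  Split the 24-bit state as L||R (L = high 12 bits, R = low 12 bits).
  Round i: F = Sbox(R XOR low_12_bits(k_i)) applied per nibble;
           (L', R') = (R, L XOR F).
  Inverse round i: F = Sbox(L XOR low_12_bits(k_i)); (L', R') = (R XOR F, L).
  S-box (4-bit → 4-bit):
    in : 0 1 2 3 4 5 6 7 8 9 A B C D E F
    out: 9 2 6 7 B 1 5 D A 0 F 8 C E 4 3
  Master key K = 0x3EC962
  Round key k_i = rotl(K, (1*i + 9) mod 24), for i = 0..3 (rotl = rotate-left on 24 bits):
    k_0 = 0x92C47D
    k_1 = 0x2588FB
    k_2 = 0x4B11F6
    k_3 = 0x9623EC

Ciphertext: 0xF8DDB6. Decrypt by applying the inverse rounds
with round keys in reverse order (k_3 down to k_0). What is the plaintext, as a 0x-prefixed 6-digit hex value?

0x4025FD

s_0 = ciphertext = 0xF8DDB6
s_1 = InvRound(s_0, k_3) = 0x1E4F8D
s_2 = InvRound(s_1, k_2) = 0x6AB1E4
s_3 = InvRound(s_2, k_1) = 0x5FD6AB
s_4 = InvRound(s_3, k_0) = 0x4025FD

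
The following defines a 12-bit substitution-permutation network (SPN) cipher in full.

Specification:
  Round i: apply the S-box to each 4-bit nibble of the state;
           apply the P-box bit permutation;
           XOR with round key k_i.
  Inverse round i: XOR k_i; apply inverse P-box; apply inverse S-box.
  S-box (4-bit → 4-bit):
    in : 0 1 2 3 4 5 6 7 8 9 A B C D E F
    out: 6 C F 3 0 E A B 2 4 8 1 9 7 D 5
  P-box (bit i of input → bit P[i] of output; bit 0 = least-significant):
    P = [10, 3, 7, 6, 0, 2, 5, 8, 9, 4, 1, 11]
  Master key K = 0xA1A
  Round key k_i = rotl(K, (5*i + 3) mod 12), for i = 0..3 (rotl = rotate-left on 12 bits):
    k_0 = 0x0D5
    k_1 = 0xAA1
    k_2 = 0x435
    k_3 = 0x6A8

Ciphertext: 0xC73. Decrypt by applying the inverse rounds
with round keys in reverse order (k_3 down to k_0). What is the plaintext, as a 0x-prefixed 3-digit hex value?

s_0 = ciphertext = 0xC73
s_1 = InvRound(s_0, k_3) = 0x2B5
s_2 = InvRound(s_1, k_2) = 0xB4F
s_3 = InvRound(s_2, k_1) = 0x955
s_4 = InvRound(s_3, k_0) = 0xAA9

0xAA9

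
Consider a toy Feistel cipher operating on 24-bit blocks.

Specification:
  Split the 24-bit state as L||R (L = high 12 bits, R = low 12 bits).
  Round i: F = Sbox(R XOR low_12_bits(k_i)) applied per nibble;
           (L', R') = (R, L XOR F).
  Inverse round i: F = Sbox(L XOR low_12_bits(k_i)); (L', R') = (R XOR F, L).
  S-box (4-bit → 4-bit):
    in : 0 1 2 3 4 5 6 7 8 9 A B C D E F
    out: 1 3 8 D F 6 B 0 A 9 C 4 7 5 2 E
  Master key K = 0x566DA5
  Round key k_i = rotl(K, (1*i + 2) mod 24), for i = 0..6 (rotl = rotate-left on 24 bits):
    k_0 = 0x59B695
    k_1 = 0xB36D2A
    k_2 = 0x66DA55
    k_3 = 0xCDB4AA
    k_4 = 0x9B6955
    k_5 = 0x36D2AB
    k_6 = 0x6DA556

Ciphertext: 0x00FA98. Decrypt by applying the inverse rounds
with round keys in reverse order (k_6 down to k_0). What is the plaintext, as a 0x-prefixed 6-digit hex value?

s_0 = ciphertext = 0x00FA98
s_1 = InvRound(s_0, k_6) = 0xCF100F
s_2 = InvRound(s_1, k_5) = 0x263CF1
s_3 = InvRound(s_2, k_4) = 0x82A263
s_4 = InvRound(s_3, k_3) = 0x5C282A
s_5 = InvRound(s_4, k_2) = 0x6BA5C2
s_6 = InvRound(s_5, k_1) = 0x1536BA
s_7 = InvRound(s_6, k_0) = 0x6C1153

0x6C1153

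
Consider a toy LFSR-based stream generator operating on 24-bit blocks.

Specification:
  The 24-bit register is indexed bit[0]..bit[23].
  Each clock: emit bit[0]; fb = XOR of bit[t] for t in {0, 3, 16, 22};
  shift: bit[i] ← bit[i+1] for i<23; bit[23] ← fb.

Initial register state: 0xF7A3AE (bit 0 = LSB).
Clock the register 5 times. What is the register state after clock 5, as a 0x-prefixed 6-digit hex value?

0x1FBD1D

reg_0 = 0xF7A3AE
clock 1: out=0, reg = 0xFBD1D7
clock 2: out=1, reg = 0xFDE8EB
clock 3: out=1, reg = 0x7EF475
clock 4: out=1, reg = 0x3F7A3A
clock 5: out=0, reg = 0x1FBD1D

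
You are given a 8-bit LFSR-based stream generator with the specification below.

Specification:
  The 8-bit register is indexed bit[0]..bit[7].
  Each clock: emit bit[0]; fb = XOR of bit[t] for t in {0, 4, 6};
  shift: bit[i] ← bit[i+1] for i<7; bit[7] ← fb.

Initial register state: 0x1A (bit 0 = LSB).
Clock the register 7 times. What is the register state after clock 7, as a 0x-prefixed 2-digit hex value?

reg_0 = 0x1A
clock 1: out=0, reg = 0x8D
clock 2: out=1, reg = 0xC6
clock 3: out=0, reg = 0xE3
clock 4: out=1, reg = 0x71
clock 5: out=1, reg = 0xB8
clock 6: out=0, reg = 0xDC
clock 7: out=0, reg = 0x6E

0x6E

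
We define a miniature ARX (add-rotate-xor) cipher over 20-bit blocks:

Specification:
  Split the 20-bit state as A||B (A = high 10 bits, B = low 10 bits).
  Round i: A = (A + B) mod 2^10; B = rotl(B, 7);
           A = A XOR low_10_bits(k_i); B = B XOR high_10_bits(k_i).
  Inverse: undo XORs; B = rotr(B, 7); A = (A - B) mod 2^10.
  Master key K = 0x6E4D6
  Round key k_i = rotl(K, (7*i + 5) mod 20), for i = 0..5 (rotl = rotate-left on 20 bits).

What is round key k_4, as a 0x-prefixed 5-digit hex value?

0xACDC9

K = 0x6E4D6
k_0 = rotl(K, (7*0+5) mod 20) = rotl(K, 5) = 0xC9ACD
k_1 = rotl(K, (7*1+5) mod 20) = rotl(K, 12) = 0xD66E4
k_2 = rotl(K, (7*2+5) mod 20) = rotl(K, 19) = 0x3726B
k_3 = rotl(K, (7*3+5) mod 20) = rotl(K, 6) = 0x9359B
k_4 = rotl(K, (7*4+5) mod 20) = rotl(K, 13) = 0xACDC9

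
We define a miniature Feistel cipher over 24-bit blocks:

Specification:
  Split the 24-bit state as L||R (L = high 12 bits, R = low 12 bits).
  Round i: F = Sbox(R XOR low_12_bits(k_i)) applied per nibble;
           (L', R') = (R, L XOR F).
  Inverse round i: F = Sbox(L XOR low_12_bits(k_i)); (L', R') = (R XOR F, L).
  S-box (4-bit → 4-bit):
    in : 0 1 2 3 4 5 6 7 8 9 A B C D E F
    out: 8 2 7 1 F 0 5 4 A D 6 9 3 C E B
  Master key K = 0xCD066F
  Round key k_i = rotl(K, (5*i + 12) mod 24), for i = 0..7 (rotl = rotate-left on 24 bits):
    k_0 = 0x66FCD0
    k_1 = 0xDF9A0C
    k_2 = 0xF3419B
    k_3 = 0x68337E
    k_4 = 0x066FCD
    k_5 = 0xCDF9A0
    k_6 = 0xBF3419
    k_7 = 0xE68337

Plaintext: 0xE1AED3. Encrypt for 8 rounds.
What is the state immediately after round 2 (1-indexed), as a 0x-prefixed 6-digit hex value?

s_0 = plaintext = 0xE1AED3
s_1 = Round(s_0, k_0) = 0xED399B
s_2 = Round(s_1, k_1) = 0x99BF07
s_3 = Round(s_2, k_2) = 0xF07748
s_4 = Round(s_3, k_3) = 0x748012
s_5 = Round(s_4, k_4) = 0x012C83
s_6 = Round(s_5, k_5) = 0xC83063
s_7 = Round(s_6, k_6) = 0x0633C5
s_8 = Round(s_7, k_7) = 0x3C58D4

0x99BF07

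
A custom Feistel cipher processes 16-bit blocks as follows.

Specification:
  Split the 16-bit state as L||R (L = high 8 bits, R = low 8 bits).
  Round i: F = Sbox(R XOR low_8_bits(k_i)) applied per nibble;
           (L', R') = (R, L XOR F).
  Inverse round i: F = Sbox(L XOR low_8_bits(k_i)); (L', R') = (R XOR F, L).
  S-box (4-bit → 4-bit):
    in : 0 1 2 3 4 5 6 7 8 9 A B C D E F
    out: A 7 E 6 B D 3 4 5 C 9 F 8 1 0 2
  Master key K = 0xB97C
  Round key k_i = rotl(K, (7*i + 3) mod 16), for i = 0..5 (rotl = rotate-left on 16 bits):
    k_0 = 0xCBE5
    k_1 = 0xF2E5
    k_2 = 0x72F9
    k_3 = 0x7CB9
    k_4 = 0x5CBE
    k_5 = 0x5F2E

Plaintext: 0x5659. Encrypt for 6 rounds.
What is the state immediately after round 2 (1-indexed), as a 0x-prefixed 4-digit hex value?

0xAEE6

s_0 = plaintext = 0x5659
s_1 = Round(s_0, k_0) = 0x59AE
s_2 = Round(s_1, k_1) = 0xAEE6
s_3 = Round(s_2, k_2) = 0xE6DC
s_4 = Round(s_3, k_3) = 0xDCDB
s_5 = Round(s_4, k_4) = 0xDBE1
s_6 = Round(s_5, k_5) = 0xE159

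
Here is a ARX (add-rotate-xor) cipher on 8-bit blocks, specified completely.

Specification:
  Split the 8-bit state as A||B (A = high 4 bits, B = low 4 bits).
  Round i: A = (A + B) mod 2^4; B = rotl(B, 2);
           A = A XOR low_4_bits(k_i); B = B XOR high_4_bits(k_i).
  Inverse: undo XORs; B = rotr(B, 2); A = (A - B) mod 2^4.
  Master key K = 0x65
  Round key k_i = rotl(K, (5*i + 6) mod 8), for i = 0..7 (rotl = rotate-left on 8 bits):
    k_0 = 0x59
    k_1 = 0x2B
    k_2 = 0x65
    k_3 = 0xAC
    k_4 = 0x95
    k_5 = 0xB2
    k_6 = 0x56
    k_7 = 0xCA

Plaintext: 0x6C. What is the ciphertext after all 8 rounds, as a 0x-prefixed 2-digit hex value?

s_0 = plaintext = 0x6C
s_1 = Round(s_0, k_0) = 0xB6
s_2 = Round(s_1, k_1) = 0xAB
s_3 = Round(s_2, k_2) = 0x08
s_4 = Round(s_3, k_3) = 0x48
s_5 = Round(s_4, k_4) = 0x9B
s_6 = Round(s_5, k_5) = 0x65
s_7 = Round(s_6, k_6) = 0xD0
s_8 = Round(s_7, k_7) = 0x7C

0x7C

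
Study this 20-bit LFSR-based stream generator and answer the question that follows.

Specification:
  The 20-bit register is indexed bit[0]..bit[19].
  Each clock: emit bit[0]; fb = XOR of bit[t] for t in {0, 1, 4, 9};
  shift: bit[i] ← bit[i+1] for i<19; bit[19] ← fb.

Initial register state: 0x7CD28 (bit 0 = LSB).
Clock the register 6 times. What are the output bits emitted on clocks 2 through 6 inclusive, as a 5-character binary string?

reg_0 = 0x7CD28
clock 1: out=0, reg = 0x3E694
clock 2: out=0, reg = 0x1F34A
clock 3: out=0, reg = 0x0F9A5
clock 4: out=1, reg = 0x87CD2
clock 5: out=0, reg = 0x43E69
clock 6: out=1, reg = 0x21F34

00101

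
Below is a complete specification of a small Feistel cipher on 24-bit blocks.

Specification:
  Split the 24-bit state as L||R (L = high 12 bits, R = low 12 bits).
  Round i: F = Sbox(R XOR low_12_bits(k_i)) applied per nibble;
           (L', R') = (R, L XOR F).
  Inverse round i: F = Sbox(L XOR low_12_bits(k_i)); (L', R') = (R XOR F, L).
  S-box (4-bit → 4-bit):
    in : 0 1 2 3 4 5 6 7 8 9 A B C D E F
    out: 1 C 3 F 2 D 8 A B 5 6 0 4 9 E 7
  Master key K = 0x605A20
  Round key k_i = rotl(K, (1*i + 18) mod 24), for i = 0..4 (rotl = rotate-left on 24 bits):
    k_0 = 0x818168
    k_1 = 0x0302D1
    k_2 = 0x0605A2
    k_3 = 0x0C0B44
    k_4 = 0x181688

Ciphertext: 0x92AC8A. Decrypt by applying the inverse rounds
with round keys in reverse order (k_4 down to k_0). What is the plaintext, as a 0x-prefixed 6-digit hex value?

s_0 = ciphertext = 0x92AC8A
s_1 = InvRound(s_0, k_4) = 0xBE992A
s_2 = InvRound(s_1, k_3) = 0x843BE9
s_3 = InvRound(s_2, k_2) = 0x205843
s_4 = InvRound(s_3, k_1) = 0x9D1205
s_5 = InvRound(s_4, k_0) = 0x9009D1

0x9009D1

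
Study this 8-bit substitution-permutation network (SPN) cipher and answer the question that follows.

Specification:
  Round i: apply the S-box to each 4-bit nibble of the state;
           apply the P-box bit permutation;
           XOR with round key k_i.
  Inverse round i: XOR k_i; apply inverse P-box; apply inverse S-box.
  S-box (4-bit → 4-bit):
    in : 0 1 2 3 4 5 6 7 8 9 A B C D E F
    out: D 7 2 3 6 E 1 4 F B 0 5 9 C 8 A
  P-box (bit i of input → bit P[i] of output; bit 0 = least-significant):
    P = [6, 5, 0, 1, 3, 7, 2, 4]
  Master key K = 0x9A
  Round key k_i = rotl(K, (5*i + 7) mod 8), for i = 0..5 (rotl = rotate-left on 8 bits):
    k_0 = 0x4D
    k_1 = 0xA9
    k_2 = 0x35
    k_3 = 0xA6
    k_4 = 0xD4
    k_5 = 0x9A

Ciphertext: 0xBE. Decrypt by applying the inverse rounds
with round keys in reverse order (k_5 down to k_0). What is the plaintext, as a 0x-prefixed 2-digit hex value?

s_0 = ciphertext = 0xBE
s_1 = InvRound(s_0, k_5) = 0x72
s_2 = InvRound(s_1, k_4) = 0x4F
s_3 = InvRound(s_2, k_3) = 0x31
s_4 = InvRound(s_3, k_2) = 0x7A
s_5 = InvRound(s_4, k_1) = 0xF0
s_6 = InvRound(s_5, k_0) = 0x84

0x84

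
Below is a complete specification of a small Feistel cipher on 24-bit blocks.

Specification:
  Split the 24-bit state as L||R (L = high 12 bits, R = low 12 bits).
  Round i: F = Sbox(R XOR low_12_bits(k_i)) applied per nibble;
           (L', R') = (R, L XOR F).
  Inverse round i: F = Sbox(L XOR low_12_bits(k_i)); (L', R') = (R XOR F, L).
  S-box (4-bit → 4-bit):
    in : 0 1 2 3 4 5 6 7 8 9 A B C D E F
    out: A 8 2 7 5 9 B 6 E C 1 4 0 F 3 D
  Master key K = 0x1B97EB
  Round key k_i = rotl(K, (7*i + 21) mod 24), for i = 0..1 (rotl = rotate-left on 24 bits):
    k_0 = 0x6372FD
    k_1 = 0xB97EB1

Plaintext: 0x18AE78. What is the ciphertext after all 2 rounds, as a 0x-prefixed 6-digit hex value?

s_0 = plaintext = 0x18AE78
s_1 = Round(s_0, k_0) = 0xE78163
s_2 = Round(s_1, k_1) = 0x16338A

0x16338A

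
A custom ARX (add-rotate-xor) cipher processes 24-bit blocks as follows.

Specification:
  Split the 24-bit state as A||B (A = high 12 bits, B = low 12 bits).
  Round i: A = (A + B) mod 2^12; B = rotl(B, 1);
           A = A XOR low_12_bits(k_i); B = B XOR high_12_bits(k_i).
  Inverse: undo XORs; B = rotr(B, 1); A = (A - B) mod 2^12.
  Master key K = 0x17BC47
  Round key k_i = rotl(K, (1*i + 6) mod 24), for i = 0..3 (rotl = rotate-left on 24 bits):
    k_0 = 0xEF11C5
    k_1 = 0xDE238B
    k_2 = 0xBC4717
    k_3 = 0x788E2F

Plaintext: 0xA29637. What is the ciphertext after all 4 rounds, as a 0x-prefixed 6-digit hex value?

s_0 = plaintext = 0xA29637
s_1 = Round(s_0, k_0) = 0x1A529F
s_2 = Round(s_1, k_1) = 0x7CF8DC
s_3 = Round(s_2, k_2) = 0x7BCA7D
s_4 = Round(s_3, k_3) = 0xC16373

0xC16373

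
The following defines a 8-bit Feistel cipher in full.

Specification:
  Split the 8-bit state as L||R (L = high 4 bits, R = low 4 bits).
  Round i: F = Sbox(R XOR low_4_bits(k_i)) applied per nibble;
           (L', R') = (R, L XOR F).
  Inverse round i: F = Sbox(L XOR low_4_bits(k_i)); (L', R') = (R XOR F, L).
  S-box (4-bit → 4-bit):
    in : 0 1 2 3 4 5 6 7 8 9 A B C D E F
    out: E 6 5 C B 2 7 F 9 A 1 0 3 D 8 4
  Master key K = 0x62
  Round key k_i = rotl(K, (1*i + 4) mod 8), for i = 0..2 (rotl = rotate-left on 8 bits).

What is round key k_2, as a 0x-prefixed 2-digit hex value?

0x98

K = 0x62
k_0 = rotl(K, (1*0+4) mod 8) = rotl(K, 4) = 0x26
k_1 = rotl(K, (1*1+4) mod 8) = rotl(K, 5) = 0x4C
k_2 = rotl(K, (1*2+4) mod 8) = rotl(K, 6) = 0x98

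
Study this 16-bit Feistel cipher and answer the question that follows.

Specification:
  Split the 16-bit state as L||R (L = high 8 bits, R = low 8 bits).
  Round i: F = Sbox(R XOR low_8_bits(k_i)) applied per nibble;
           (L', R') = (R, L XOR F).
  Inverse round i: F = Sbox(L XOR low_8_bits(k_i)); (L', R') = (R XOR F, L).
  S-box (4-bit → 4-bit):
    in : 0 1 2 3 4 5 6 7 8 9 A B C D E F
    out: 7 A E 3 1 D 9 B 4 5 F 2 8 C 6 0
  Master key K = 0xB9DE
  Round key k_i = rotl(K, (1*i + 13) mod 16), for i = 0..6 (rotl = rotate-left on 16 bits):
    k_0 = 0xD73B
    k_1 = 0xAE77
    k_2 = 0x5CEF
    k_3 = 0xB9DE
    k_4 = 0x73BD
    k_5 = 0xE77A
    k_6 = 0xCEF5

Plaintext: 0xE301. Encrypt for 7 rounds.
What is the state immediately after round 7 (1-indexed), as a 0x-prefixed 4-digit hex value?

0xEDFA

s_0 = plaintext = 0xE301
s_1 = Round(s_0, k_0) = 0x01DC
s_2 = Round(s_1, k_1) = 0xDCF3
s_3 = Round(s_2, k_2) = 0xF374
s_4 = Round(s_3, k_3) = 0x740C
s_5 = Round(s_4, k_4) = 0x0C5E
s_6 = Round(s_5, k_5) = 0x5EED
s_7 = Round(s_6, k_6) = 0xEDFA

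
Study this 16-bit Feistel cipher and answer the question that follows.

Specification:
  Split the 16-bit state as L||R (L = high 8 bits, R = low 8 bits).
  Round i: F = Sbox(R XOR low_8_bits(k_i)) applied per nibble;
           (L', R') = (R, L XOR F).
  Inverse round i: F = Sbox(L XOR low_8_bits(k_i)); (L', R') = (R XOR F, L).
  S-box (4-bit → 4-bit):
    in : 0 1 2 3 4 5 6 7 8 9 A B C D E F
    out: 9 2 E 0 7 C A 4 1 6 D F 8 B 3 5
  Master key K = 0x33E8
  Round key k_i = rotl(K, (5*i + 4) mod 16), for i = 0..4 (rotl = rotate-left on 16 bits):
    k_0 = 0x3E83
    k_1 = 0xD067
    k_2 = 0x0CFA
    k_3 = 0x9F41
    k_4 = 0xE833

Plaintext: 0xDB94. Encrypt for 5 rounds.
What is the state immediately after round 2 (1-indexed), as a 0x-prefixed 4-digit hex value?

s_0 = plaintext = 0xDB94
s_1 = Round(s_0, k_0) = 0x94FF
s_2 = Round(s_1, k_1) = 0xFFF5
s_3 = Round(s_2, k_2) = 0xF56A
s_4 = Round(s_3, k_3) = 0x6A1A
s_5 = Round(s_4, k_4) = 0x1A8C

0xFFF5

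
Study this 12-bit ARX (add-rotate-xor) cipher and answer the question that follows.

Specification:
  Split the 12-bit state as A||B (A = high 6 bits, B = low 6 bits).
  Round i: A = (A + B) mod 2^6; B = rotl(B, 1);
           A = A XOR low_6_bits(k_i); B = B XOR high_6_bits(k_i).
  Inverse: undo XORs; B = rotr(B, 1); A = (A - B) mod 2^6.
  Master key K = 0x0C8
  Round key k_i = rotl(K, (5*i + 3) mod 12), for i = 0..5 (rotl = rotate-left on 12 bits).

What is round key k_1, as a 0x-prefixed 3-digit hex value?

0x80C

K = 0x0C8
k_0 = rotl(K, (5*0+3) mod 12) = rotl(K, 3) = 0x640
k_1 = rotl(K, (5*1+3) mod 12) = rotl(K, 8) = 0x80C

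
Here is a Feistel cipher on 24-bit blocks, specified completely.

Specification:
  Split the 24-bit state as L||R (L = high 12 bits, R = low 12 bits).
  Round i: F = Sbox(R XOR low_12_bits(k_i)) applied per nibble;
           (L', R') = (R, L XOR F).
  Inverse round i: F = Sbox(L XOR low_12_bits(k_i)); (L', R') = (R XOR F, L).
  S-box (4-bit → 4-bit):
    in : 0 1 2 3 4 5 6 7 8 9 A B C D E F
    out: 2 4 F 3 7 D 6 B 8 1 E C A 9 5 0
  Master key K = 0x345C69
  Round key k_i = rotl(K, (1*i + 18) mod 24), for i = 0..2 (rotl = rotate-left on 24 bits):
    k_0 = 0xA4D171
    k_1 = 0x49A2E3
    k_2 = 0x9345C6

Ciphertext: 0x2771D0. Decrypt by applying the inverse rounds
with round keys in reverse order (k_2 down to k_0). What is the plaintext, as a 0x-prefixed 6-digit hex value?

s_0 = ciphertext = 0x2771D0
s_1 = InvRound(s_0, k_2) = 0xA14277
s_2 = InvRound(s_1, k_1) = 0xA7CA14
s_3 = InvRound(s_2, k_0) = 0x63DA7C

0x63DA7C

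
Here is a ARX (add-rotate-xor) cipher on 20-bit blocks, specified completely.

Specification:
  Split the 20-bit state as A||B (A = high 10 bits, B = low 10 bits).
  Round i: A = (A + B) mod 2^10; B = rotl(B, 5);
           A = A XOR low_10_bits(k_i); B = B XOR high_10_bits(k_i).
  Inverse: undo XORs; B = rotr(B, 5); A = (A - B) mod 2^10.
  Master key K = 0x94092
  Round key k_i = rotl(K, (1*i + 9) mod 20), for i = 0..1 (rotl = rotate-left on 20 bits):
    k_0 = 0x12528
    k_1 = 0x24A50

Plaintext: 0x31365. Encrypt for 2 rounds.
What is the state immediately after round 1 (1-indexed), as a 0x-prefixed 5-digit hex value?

0x404F2

s_0 = plaintext = 0x31365
s_1 = Round(s_0, k_0) = 0x404F2
s_2 = Round(s_1, k_1) = 0xE8ED5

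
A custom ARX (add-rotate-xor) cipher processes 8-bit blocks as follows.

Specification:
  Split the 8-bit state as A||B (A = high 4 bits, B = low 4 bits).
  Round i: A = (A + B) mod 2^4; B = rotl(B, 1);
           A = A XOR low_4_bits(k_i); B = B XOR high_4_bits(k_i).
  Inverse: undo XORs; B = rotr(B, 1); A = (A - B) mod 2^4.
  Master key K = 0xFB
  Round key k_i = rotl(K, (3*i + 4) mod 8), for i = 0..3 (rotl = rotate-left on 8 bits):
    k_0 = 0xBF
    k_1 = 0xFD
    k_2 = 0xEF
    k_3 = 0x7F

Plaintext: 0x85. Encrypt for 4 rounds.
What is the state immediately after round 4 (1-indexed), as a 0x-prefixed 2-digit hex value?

s_0 = plaintext = 0x85
s_1 = Round(s_0, k_0) = 0x21
s_2 = Round(s_1, k_1) = 0xED
s_3 = Round(s_2, k_2) = 0x45
s_4 = Round(s_3, k_3) = 0x6D

0x6D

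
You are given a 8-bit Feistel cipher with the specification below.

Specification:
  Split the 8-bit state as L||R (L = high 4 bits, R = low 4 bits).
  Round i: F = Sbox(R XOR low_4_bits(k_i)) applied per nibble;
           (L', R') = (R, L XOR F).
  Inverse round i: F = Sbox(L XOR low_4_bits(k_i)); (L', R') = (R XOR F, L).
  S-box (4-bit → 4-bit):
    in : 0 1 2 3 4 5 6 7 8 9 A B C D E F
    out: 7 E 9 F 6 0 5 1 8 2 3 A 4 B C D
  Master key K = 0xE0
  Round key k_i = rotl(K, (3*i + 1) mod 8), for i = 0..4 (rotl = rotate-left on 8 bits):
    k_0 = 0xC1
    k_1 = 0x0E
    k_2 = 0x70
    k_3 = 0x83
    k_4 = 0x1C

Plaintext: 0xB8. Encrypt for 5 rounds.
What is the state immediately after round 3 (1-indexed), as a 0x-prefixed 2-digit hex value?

0x9B

s_0 = plaintext = 0xB8
s_1 = Round(s_0, k_0) = 0x89
s_2 = Round(s_1, k_1) = 0x99
s_3 = Round(s_2, k_2) = 0x9B
s_4 = Round(s_3, k_3) = 0xB1
s_5 = Round(s_4, k_4) = 0x10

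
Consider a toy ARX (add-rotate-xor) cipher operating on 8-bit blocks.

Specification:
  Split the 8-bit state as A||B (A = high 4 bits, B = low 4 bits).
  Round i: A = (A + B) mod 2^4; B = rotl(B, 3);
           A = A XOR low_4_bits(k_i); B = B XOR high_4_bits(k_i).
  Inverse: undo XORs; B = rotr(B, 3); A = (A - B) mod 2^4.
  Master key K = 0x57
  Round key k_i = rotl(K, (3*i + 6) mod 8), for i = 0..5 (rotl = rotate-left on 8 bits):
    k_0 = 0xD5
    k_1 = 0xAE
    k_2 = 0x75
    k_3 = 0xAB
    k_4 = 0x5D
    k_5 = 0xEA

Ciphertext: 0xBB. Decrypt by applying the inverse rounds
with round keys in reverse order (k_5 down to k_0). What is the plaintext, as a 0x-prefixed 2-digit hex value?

s_0 = ciphertext = 0xBB
s_1 = InvRound(s_0, k_5) = 0x7A
s_2 = InvRound(s_1, k_4) = 0xBF
s_3 = InvRound(s_2, k_3) = 0x6A
s_4 = InvRound(s_3, k_2) = 0x8B
s_5 = InvRound(s_4, k_1) = 0x42
s_6 = InvRound(s_5, k_0) = 0x2F

0x2F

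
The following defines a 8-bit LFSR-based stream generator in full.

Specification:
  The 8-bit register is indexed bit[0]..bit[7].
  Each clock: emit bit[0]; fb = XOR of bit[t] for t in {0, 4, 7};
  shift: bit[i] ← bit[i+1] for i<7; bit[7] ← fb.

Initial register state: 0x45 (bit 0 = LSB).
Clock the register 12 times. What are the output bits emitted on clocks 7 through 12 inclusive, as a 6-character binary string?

reg_0 = 0x45
clock 1: out=1, reg = 0xA2
clock 2: out=0, reg = 0xD1
clock 3: out=1, reg = 0xE8
clock 4: out=0, reg = 0xF4
clock 5: out=0, reg = 0x7A
clock 6: out=0, reg = 0xBD
clock 7: out=1, reg = 0xDE
clock 8: out=0, reg = 0x6F
clock 9: out=1, reg = 0xB7
clock 10: out=1, reg = 0xDB
clock 11: out=1, reg = 0xED
clock 12: out=1, reg = 0x76

101111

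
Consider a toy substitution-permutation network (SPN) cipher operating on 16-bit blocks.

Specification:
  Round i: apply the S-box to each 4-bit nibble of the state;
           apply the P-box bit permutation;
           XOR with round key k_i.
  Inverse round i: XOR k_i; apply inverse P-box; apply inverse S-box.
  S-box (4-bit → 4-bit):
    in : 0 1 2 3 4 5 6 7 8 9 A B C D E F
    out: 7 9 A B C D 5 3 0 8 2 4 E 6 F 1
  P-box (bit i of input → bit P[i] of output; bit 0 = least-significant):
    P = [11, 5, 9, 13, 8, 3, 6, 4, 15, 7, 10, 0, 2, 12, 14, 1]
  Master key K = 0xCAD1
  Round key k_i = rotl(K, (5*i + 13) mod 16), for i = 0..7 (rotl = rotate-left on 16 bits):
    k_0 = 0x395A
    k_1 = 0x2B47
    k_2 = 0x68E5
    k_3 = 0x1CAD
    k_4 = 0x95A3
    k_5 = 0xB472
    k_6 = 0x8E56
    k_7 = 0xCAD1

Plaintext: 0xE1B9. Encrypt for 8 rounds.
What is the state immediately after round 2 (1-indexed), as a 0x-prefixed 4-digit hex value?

s_0 = plaintext = 0xE1B9
s_1 = Round(s_0, k_0) = 0xC91D
s_2 = Round(s_1, k_1) = 0x7874
s_3 = Round(s_2, k_2) = 0x5BE9
s_4 = Round(s_3, k_3) = 0x79F3
s_5 = Round(s_4, k_4) = 0xAC86
s_6 = Round(s_5, k_5) = 0xAAF3
s_7 = Round(s_6, k_6) = 0xB7F6
s_8 = Round(s_7, k_7) = 0x0151

0x7874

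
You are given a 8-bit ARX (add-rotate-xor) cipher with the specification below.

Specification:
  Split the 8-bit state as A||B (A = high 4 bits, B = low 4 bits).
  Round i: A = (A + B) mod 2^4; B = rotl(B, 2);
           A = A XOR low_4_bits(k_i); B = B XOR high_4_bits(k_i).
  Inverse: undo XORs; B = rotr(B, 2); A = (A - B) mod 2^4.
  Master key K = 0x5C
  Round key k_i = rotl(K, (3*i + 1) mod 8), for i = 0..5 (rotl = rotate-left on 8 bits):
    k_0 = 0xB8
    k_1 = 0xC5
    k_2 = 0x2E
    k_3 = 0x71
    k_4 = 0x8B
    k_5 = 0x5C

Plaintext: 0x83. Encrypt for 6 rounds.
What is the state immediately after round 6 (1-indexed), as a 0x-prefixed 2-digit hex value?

0x79

s_0 = plaintext = 0x83
s_1 = Round(s_0, k_0) = 0x37
s_2 = Round(s_1, k_1) = 0xF1
s_3 = Round(s_2, k_2) = 0xE6
s_4 = Round(s_3, k_3) = 0x5E
s_5 = Round(s_4, k_4) = 0x83
s_6 = Round(s_5, k_5) = 0x79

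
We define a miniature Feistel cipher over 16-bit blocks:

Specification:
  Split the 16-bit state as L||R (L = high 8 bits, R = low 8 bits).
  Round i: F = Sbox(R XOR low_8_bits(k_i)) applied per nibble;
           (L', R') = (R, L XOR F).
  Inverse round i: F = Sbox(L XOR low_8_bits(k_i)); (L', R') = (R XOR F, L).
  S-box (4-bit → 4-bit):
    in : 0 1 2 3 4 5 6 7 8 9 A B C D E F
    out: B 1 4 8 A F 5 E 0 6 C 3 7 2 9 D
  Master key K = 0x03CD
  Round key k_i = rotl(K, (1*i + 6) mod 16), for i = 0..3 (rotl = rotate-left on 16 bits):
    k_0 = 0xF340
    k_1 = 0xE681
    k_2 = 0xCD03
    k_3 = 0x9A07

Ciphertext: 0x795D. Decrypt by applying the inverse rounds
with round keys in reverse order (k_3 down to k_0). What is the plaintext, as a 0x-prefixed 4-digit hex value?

s_0 = ciphertext = 0x795D
s_1 = InvRound(s_0, k_3) = 0xB479
s_2 = InvRound(s_1, k_2) = 0x47B4
s_3 = InvRound(s_2, k_1) = 0xC147
s_4 = InvRound(s_3, k_0) = 0x46C1

0x46C1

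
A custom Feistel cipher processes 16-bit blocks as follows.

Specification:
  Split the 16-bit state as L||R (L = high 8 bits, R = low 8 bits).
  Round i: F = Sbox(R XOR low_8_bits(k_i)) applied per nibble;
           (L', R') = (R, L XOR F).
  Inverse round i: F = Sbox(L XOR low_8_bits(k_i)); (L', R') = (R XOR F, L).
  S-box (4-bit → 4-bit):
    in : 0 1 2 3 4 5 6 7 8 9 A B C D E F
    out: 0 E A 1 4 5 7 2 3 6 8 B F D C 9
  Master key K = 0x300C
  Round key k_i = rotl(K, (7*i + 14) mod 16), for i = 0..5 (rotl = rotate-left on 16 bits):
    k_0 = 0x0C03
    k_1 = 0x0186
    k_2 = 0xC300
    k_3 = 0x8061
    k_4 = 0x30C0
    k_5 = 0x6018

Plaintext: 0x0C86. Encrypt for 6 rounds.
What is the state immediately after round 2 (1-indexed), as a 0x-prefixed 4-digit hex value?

s_0 = plaintext = 0x0C86
s_1 = Round(s_0, k_0) = 0x8639
s_2 = Round(s_1, k_1) = 0x393F
s_3 = Round(s_2, k_2) = 0x3F20
s_4 = Round(s_3, k_3) = 0x2071
s_5 = Round(s_4, k_4) = 0x719E
s_6 = Round(s_5, k_5) = 0x9E46

0x393F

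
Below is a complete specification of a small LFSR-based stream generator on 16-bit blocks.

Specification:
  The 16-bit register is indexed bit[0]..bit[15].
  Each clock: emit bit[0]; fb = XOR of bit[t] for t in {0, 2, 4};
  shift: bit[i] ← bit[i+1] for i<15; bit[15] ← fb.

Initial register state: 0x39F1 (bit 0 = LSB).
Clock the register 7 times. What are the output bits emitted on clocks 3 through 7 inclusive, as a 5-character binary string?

reg_0 = 0x39F1
clock 1: out=1, reg = 0x1CF8
clock 2: out=0, reg = 0x8E7C
clock 3: out=0, reg = 0x473E
clock 4: out=0, reg = 0x239F
clock 5: out=1, reg = 0x91CF
clock 6: out=1, reg = 0x48E7
clock 7: out=1, reg = 0x2473

00111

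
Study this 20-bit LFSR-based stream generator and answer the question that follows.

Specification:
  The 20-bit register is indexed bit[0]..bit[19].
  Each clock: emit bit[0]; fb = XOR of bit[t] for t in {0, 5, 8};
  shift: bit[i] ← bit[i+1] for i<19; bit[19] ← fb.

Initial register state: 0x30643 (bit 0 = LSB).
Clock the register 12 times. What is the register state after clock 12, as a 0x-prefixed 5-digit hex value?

reg_0 = 0x30643
clock 1: out=1, reg = 0x98321
clock 2: out=1, reg = 0xCC190
clock 3: out=0, reg = 0xE60C8
clock 4: out=0, reg = 0x73064
clock 5: out=0, reg = 0xB9832
clock 6: out=0, reg = 0xDCC19
clock 7: out=1, reg = 0xEE60C
clock 8: out=0, reg = 0x77306
clock 9: out=0, reg = 0xBB983
clock 10: out=1, reg = 0x5DCC1
clock 11: out=1, reg = 0xAEE60
clock 12: out=0, reg = 0xD7730

0xD7730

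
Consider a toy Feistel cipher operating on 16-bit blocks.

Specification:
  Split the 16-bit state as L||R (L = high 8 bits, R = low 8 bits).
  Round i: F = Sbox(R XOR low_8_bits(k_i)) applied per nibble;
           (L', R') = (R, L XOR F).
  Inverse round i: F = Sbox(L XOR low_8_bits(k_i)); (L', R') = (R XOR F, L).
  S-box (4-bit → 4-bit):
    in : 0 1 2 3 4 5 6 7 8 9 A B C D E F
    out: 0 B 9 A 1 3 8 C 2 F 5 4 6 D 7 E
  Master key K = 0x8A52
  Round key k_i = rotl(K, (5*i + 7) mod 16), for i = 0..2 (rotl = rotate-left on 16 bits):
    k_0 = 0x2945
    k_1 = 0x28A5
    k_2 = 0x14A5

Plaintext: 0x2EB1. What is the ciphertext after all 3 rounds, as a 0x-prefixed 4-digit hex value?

0x3434

s_0 = plaintext = 0x2EB1
s_1 = Round(s_0, k_0) = 0xB1CF
s_2 = Round(s_1, k_1) = 0xCF34
s_3 = Round(s_2, k_2) = 0x3434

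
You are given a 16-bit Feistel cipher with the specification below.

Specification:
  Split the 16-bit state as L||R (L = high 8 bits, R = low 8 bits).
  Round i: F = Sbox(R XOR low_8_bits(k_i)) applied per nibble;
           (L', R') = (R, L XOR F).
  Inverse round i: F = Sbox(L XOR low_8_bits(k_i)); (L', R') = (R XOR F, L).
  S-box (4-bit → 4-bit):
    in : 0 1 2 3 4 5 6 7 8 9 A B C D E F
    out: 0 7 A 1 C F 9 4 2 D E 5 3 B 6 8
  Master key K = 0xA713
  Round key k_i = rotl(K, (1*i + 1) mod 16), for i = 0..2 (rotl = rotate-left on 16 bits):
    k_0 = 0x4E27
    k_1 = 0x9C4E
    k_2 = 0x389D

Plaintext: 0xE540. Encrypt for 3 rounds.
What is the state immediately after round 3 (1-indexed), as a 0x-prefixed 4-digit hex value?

s_0 = plaintext = 0xE540
s_1 = Round(s_0, k_0) = 0x4071
s_2 = Round(s_1, k_1) = 0x7158
s_3 = Round(s_2, k_2) = 0x584E

0x584E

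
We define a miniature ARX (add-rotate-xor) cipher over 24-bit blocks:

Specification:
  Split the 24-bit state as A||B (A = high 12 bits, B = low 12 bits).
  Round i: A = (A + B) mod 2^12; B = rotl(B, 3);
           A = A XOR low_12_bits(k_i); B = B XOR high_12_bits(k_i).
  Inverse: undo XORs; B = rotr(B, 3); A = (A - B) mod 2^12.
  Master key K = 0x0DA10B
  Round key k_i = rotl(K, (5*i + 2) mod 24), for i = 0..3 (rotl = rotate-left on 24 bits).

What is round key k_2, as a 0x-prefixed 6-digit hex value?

0x10B0DA

K = 0x0DA10B
k_0 = rotl(K, (5*0+2) mod 24) = rotl(K, 2) = 0x36842C
k_1 = rotl(K, (5*1+2) mod 24) = rotl(K, 7) = 0xD08586
k_2 = rotl(K, (5*2+2) mod 24) = rotl(K, 12) = 0x10B0DA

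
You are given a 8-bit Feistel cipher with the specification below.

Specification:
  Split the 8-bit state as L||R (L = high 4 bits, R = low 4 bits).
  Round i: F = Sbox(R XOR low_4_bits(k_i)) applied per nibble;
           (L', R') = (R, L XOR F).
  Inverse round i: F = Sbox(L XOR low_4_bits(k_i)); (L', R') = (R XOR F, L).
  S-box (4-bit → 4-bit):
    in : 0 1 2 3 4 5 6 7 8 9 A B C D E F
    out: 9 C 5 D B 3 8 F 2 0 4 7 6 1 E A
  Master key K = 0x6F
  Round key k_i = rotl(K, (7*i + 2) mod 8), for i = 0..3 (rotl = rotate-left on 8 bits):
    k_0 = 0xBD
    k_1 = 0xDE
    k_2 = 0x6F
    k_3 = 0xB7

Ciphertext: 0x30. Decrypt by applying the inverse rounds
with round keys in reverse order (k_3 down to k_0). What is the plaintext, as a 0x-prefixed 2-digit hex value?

0x63

s_0 = ciphertext = 0x30
s_1 = InvRound(s_0, k_3) = 0xB3
s_2 = InvRound(s_1, k_2) = 0x8B
s_3 = InvRound(s_2, k_1) = 0x38
s_4 = InvRound(s_3, k_0) = 0x63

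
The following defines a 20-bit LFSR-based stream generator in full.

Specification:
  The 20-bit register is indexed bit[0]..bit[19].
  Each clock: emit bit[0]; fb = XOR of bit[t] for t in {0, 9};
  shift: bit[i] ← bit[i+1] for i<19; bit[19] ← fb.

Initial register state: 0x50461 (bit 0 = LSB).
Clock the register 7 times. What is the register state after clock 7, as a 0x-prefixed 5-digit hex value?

0xC6A08

reg_0 = 0x50461
clock 1: out=1, reg = 0xA8230
clock 2: out=0, reg = 0xD4118
clock 3: out=0, reg = 0x6A08C
clock 4: out=0, reg = 0x35046
clock 5: out=0, reg = 0x1A823
clock 6: out=1, reg = 0x8D411
clock 7: out=1, reg = 0xC6A08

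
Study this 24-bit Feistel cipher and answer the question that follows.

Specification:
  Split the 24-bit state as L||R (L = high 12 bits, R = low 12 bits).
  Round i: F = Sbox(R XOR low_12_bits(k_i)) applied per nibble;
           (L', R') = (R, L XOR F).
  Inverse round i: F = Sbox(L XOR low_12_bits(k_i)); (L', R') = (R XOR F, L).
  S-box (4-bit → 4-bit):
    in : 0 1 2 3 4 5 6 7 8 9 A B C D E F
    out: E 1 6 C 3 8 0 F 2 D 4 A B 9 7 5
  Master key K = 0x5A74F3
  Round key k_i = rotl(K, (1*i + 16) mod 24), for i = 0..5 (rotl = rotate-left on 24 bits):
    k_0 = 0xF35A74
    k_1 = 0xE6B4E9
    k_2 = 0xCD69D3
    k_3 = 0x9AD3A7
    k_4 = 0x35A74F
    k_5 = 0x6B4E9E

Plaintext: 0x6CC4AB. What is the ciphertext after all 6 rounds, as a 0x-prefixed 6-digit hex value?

s_0 = plaintext = 0x6CC4AB
s_1 = Round(s_0, k_0) = 0x4AB159
s_2 = Round(s_1, k_1) = 0x159C05
s_3 = Round(s_2, k_2) = 0xC059C9
s_4 = Round(s_3, k_3) = 0x9C9802
s_5 = Round(s_4, k_4) = 0x802CF0
s_6 = Round(s_5, k_5) = 0xCF0E05

0xCF0E05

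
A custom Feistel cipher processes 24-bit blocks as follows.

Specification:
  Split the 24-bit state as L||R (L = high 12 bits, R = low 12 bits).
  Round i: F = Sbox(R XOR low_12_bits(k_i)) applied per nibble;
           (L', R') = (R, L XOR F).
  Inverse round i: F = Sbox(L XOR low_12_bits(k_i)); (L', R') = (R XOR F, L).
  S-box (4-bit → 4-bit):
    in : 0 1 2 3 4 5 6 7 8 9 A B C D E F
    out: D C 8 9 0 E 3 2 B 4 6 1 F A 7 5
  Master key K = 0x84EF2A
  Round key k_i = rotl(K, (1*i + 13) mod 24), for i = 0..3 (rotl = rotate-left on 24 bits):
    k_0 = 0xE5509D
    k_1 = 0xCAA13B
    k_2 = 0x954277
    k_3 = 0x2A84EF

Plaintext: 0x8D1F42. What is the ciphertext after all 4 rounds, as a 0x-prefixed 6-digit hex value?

s_0 = plaintext = 0x8D1F42
s_1 = Round(s_0, k_0) = 0xF42D74
s_2 = Round(s_1, k_1) = 0xD74047
s_3 = Round(s_2, k_2) = 0x0475E9
s_4 = Round(s_3, k_3) = 0x5E9C94

0x5E9C94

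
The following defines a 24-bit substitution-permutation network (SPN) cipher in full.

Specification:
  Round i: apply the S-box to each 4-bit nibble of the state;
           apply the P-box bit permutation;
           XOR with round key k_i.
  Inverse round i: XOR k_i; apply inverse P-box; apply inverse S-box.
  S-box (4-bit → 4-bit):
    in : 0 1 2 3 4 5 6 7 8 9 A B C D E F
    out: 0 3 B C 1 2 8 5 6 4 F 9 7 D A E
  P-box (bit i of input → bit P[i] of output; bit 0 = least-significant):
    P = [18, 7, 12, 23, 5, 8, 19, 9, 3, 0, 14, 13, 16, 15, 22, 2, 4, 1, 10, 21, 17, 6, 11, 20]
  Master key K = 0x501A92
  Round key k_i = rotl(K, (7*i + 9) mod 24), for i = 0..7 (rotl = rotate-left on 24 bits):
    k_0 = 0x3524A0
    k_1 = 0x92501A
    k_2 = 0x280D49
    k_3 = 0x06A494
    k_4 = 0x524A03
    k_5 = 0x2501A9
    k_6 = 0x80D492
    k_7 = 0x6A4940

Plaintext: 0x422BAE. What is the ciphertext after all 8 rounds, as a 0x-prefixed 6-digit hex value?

s_0 = plaintext = 0x422BAE
s_1 = Round(s_0, k_0) = 0x9E871E
s_2 = Round(s_1, k_1) = 0x7299B0
s_3 = Round(s_2, k_2) = 0x4A477B
s_4 = Round(s_3, k_3) = 0xA9E0AE
s_5 = Round(s_4, k_4) = 0xC8C5E7
s_6 = Round(s_5, k_5) = 0x629EEA
s_7 = Round(s_6, k_6) = 0x74E701
s_8 = Round(s_7, k_7) = 0x6C81DC

0x6C81DC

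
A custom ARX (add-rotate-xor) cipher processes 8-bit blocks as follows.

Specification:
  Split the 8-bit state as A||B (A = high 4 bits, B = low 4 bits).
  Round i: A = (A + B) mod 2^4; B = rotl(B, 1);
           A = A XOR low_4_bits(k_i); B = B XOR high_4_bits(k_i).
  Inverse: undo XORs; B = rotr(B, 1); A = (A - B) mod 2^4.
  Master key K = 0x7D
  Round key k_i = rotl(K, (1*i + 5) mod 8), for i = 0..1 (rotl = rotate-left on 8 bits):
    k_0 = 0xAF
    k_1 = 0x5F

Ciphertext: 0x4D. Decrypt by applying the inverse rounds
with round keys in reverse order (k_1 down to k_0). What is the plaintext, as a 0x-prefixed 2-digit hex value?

0x17

s_0 = ciphertext = 0x4D
s_1 = InvRound(s_0, k_1) = 0x74
s_2 = InvRound(s_1, k_0) = 0x17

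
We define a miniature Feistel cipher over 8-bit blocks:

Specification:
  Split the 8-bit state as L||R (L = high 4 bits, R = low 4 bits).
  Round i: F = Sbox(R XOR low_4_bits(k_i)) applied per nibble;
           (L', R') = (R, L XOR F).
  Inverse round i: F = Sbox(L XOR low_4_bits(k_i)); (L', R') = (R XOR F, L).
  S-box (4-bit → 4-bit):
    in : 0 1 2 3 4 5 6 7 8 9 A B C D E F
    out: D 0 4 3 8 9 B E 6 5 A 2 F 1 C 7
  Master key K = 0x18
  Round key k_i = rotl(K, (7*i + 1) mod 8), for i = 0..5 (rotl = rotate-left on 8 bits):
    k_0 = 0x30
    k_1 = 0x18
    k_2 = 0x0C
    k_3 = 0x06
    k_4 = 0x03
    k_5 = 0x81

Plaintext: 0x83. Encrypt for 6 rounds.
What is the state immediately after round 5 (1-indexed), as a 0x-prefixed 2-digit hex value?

0x4A

s_0 = plaintext = 0x83
s_1 = Round(s_0, k_0) = 0x3B
s_2 = Round(s_1, k_1) = 0xB0
s_3 = Round(s_2, k_2) = 0x04
s_4 = Round(s_3, k_3) = 0x44
s_5 = Round(s_4, k_4) = 0x4A
s_6 = Round(s_5, k_5) = 0xA6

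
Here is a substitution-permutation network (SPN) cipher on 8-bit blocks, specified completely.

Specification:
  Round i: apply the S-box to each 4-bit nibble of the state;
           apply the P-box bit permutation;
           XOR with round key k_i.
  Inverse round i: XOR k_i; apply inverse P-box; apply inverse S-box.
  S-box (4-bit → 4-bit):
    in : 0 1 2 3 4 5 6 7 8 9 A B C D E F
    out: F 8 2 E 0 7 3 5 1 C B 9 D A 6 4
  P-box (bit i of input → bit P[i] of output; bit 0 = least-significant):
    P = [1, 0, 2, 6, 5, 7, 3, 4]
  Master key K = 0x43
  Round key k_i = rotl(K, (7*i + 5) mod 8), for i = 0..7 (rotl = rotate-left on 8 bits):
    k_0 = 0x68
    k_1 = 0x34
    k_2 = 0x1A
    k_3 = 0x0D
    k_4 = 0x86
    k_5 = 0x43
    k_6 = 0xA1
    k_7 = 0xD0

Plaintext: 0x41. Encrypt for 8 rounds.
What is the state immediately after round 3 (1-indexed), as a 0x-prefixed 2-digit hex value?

0x29

s_0 = plaintext = 0x41
s_1 = Round(s_0, k_0) = 0x28
s_2 = Round(s_1, k_1) = 0xB6
s_3 = Round(s_2, k_2) = 0x29
s_4 = Round(s_3, k_3) = 0xC9
s_5 = Round(s_4, k_4) = 0xFA
s_6 = Round(s_5, k_5) = 0x08
s_7 = Round(s_6, k_6) = 0x1B
s_8 = Round(s_7, k_7) = 0x82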